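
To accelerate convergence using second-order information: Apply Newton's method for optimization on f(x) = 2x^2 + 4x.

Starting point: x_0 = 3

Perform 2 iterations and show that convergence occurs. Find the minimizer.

f(x) = 2x^2 + 4x, f'(x) = 4x + (4), f''(x) = 4
Step 1: f'(3) = 16, x_1 = 3 - 16/4 = -1
Step 2: f'(-1) = 0, x_2 = -1 (converged)
Newton's method converges in 1 step for quadratics.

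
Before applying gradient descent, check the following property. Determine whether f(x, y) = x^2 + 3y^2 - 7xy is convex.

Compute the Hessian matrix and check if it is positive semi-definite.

f(x,y) = x^2 + 3y^2 - 7xy
Hessian H = [[2, -7], [-7, 6]]
trace(H) = 8, det(H) = -37
Eigenvalues: (8 +/- sqrt(212)) / 2 = 11.28, -3.28
Since not both eigenvalues positive, f is neither convex nor concave.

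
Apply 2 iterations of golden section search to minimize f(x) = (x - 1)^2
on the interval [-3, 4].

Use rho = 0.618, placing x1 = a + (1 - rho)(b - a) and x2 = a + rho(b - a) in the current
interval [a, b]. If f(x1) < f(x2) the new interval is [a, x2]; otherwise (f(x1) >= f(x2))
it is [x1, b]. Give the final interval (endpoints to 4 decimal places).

Golden section search for min of f(x) = (x - 1)^2 on [-3, 4].
Each step: x1 = a + (1 - rho)(b - a), x2 = a + rho(b - a); if f(x1) < f(x2) keep [a, x2], otherwise keep [x1, b].
Step 1: [-3.0000, 4.0000], x1=-0.3260 (f=1.7583), x2=1.3260 (f=0.1063); f(x1) > f(x2) => keep [-0.3260, 4.0000]
Step 2: [-0.3260, 4.0000], x1=1.3265 (f=0.1066), x2=2.3475 (f=1.8157); f(x1) < f(x2) => keep [-0.3260, 2.3475]
Final interval: [-0.3260, 2.3475]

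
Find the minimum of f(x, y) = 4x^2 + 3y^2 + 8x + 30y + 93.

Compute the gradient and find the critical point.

f(x,y) = 4x^2 + 3y^2 + 8x + 30y + 93
df/dx = 8x + (8) = 0  =>  x = -1
df/dy = 6y + (30) = 0  =>  y = -5
f(-1, -5) = 4*(-1)^2 + 3*(-5)^2 + 8*(-1) + 30*(-5) + 93 = 14
Hessian is diagonal with entries 8, 6 > 0, so this is a minimum.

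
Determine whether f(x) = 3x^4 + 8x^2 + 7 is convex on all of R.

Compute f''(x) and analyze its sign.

f(x) = 3x^4 + 8x^2 + 7
f'(x) = 12x^3 + 16x
f''(x) = 36x^2 + 16
f''(x) = 36x^2 + 16 >= 16 > 0 for all x
Therefore, f is convex on R.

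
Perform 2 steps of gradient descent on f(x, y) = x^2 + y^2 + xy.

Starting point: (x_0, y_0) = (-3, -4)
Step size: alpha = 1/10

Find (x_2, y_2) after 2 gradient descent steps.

f(x,y) = x^2 + y^2 + xy
grad_x = 2x + 1y, grad_y = 2y + 1x
Step 1: grad = (-10, -11), (-2, -29/10)
Step 2: grad = (-69/10, -39/5), (-131/100, -53/25)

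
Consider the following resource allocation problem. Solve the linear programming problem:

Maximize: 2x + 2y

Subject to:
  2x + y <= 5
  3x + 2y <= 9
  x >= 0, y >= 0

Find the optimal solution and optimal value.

Feasible vertices: (0, 0), (0, 9/2), (1, 3), (5/2, 0)
Objective 2x + 2y at each:
  (0, 0): 0
  (0, 9/2): 9
  (1, 3): 8
  (5/2, 0): 5
Maximum is 9 at (0, 9/2).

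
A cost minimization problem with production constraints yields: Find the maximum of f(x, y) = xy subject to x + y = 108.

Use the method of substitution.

Substitute y = 108 - x into f(x,y) = xy:
g(x) = x(108 - x) = 108x - x^2
g'(x) = 108 - 2x = 0  =>  x = 54
y = 108 - 54 = 54
Maximum value = 54 * 54 = 2916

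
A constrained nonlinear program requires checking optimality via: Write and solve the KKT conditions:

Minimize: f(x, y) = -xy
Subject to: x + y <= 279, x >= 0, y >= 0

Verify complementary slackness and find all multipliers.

Problem: min -xy s.t. x + y <= 279 (multiplier lambda), x >= 0 (mu_x), y >= 0 (mu_y)
KKT stationarity: -y + lambda - mu_x = 0, -x + lambda - mu_y = 0, with lambda, mu_x, mu_y >= 0
Complementary slackness: lambda*(x + y - 279) = 0, mu_x*x = 0, mu_y*y = 0
If lambda = 0: y = -mu_x <= 0 and x = -mu_y <= 0 force x = y = 0 with f = 0; but x = y = 279/2 is feasible with f = -77841/4 < 0, so this is not the minimum. Hence lambda > 0 and x + y = 279.
Try x > 0, y > 0 (so mu_x = mu_y = 0): y = lambda, x = lambda => x = y = lambda
x + y = 279 => 2*lambda = 279 => lambda = 279/2
x* = y* = 279/2 > 0, consistent with mu_x = mu_y = 0.
(Any feasible point with x = 0 or y = 0 has f = 0 > -77841/4, so the minimum is not on those boundaries.)
min(-xy) = -77841/4 (i.e. max xy = 77841/4)
Multipliers: lambda = 279/2, mu_x = 0, mu_y = 0
Complementary slackness: lambda*(x + y - 279) = 279/2*(279/2 + 279/2 - 279) = 0, mu_x*x = 0*279/2 = 0, mu_y*y = 0*279/2 = 0. Satisfied.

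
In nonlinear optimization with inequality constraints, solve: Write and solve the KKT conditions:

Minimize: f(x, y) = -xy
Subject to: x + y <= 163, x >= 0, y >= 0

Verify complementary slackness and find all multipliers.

Problem: min -xy s.t. x + y <= 163 (multiplier lambda), x >= 0 (mu_x), y >= 0 (mu_y)
KKT stationarity: -y + lambda - mu_x = 0, -x + lambda - mu_y = 0, with lambda, mu_x, mu_y >= 0
Complementary slackness: lambda*(x + y - 163) = 0, mu_x*x = 0, mu_y*y = 0
If lambda = 0: y = -mu_x <= 0 and x = -mu_y <= 0 force x = y = 0 with f = 0; but x = y = 163/2 is feasible with f = -26569/4 < 0, so this is not the minimum. Hence lambda > 0 and x + y = 163.
Try x > 0, y > 0 (so mu_x = mu_y = 0): y = lambda, x = lambda => x = y = lambda
x + y = 163 => 2*lambda = 163 => lambda = 163/2
x* = y* = 163/2 > 0, consistent with mu_x = mu_y = 0.
(Any feasible point with x = 0 or y = 0 has f = 0 > -26569/4, so the minimum is not on those boundaries.)
min(-xy) = -26569/4 (i.e. max xy = 26569/4)
Multipliers: lambda = 163/2, mu_x = 0, mu_y = 0
Complementary slackness: lambda*(x + y - 163) = 163/2*(163/2 + 163/2 - 163) = 0, mu_x*x = 0*163/2 = 0, mu_y*y = 0*163/2 = 0. Satisfied.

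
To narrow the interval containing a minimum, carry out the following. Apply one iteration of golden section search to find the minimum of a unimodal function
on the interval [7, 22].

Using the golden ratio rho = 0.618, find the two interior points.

Golden section search on [7, 22].
Golden ratio rho = 0.618 (approx).
Interior points:
  x_1 = 7 + (1-0.618)*15 = 12.7300
  x_2 = 7 + 0.618*15 = 16.2700
Compare f(x_1) and f(x_2) to determine which subinterval to keep.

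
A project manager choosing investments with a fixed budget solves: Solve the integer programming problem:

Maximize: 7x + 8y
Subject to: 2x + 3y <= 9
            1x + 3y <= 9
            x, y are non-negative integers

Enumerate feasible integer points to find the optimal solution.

Constraint 1: 2x + 3y <= 9
Constraint 2: 1x + 3y <= 9
Feasible x range (need y >= 0): 0 <= x <= min(9/2, 9/1) => x in {0, ..., 4}.
Enumerate feasible integer points row by row (the coefficient of y is 8 > 0, so for each x the largest feasible y gives the best value):
  x = 0: y <= min((9 - 2*0)/3, (9 - 1*0)/3) => y in {0, ..., 3}; best 7*0 + 8*3 = 24
  x = 1: y <= min((9 - 2*1)/3, (9 - 1*1)/3) => y in {0, ..., 2}; best 7*1 + 8*2 = 23
  x = 2: y <= min((9 - 2*2)/3, (9 - 1*2)/3) => y in {0, ..., 1}; best 7*2 + 8*1 = 22
  x = 3: y <= min((9 - 2*3)/3, (9 - 1*3)/3) => y in {0, ..., 1}; best 7*3 + 8*1 = 29
  x = 4: y <= min((9 - 2*4)/3, (9 - 1*4)/3) => y in {0}; best 7*4 + 8*0 = 28
The maximum 7x + 8y = 29 is achieved at x = 3, y = 1.
Check: 2*3 + 3*1 = 9 <= 9 and 1*3 + 3*1 = 6 <= 9.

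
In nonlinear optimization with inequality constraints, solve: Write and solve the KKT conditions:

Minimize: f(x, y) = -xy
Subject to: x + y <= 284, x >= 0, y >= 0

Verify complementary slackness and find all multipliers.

Problem: min -xy s.t. x + y <= 284 (multiplier lambda), x >= 0 (mu_x), y >= 0 (mu_y)
KKT stationarity: -y + lambda - mu_x = 0, -x + lambda - mu_y = 0, with lambda, mu_x, mu_y >= 0
Complementary slackness: lambda*(x + y - 284) = 0, mu_x*x = 0, mu_y*y = 0
If lambda = 0: y = -mu_x <= 0 and x = -mu_y <= 0 force x = y = 0 with f = 0; but x = y = 142 is feasible with f = -20164 < 0, so this is not the minimum. Hence lambda > 0 and x + y = 284.
Try x > 0, y > 0 (so mu_x = mu_y = 0): y = lambda, x = lambda => x = y = lambda
x + y = 284 => 2*lambda = 284 => lambda = 142
x* = y* = 142 > 0, consistent with mu_x = mu_y = 0.
(Any feasible point with x = 0 or y = 0 has f = 0 > -20164, so the minimum is not on those boundaries.)
min(-xy) = -20164 (i.e. max xy = 20164)
Multipliers: lambda = 142, mu_x = 0, mu_y = 0
Complementary slackness: lambda*(x + y - 284) = 142*(142 + 142 - 284) = 0, mu_x*x = 0*142 = 0, mu_y*y = 0*142 = 0. Satisfied.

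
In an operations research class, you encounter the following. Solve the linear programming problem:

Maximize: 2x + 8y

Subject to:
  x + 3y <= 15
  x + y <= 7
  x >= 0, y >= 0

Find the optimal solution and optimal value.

Feasible vertices: (0, 0), (0, 5), (3, 4), (7, 0)
Objective 2x + 8y at each:
  (0, 0): 0
  (0, 5): 40
  (3, 4): 38
  (7, 0): 14
Maximum is 40 at (0, 5).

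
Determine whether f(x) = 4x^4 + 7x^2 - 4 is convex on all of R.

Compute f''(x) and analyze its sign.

f(x) = 4x^4 + 7x^2 - 4
f'(x) = 16x^3 + 14x
f''(x) = 48x^2 + 14
f''(x) = 48x^2 + 14 >= 14 > 0 for all x
Therefore, f is convex on R.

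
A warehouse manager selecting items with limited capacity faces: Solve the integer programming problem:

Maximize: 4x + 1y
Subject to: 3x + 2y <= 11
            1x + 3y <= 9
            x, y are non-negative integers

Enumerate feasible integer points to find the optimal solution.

Constraint 1: 3x + 2y <= 11
Constraint 2: 1x + 3y <= 9
Feasible x range (need y >= 0): 0 <= x <= min(11/3, 9/1) => x in {0, ..., 3}.
Enumerate feasible integer points row by row (the coefficient of y is 1 > 0, so for each x the largest feasible y gives the best value):
  x = 0: y <= min((11 - 3*0)/2, (9 - 1*0)/3) => y in {0, ..., 3}; best 4*0 + 1*3 = 3
  x = 1: y <= min((11 - 3*1)/2, (9 - 1*1)/3) => y in {0, ..., 2}; best 4*1 + 1*2 = 6
  x = 2: y <= min((11 - 3*2)/2, (9 - 1*2)/3) => y in {0, ..., 2}; best 4*2 + 1*2 = 10
  x = 3: y <= min((11 - 3*3)/2, (9 - 1*3)/3) => y in {0, ..., 1}; best 4*3 + 1*1 = 13
The maximum 4x + 1y = 13 is achieved at x = 3, y = 1.
Check: 3*3 + 2*1 = 11 <= 11 and 1*3 + 3*1 = 6 <= 9.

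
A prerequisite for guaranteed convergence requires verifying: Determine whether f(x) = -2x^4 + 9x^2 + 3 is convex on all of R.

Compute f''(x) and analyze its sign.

f(x) = -2x^4 + 9x^2 + 3
f'(x) = -8x^3 + 18x
f''(x) = -24x^2 + 18
f''(x) = -24x^2 + 18 -> -inf as |x| -> inf
Therefore, f is not globally convex on R.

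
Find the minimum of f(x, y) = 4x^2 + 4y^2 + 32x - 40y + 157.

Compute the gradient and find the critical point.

f(x,y) = 4x^2 + 4y^2 + 32x - 40y + 157
df/dx = 8x + (32) = 0  =>  x = -4
df/dy = 8y + (-40) = 0  =>  y = 5
f(-4, 5) = 4*(-4)^2 + 4*(5)^2 + 32*(-4) + -40*(5) + 157 = -7
Hessian is diagonal with entries 8, 8 > 0, so this is a minimum.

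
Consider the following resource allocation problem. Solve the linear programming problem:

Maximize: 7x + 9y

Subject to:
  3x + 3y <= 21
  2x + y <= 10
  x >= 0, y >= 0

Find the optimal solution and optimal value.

Feasible vertices: (0, 0), (0, 7), (3, 4), (5, 0)
Objective 7x + 9y at each:
  (0, 0): 0
  (0, 7): 63
  (3, 4): 57
  (5, 0): 35
Maximum is 63 at (0, 7).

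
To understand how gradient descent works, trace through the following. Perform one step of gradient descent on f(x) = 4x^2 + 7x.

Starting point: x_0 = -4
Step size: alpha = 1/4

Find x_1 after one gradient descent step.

f(x) = 4x^2 + 7x
f'(x) = 8x + 7
f'(-4) = 8*-4 + (7) = -25
x_1 = x_0 - alpha * f'(x_0) = -4 - 1/4 * -25 = 9/4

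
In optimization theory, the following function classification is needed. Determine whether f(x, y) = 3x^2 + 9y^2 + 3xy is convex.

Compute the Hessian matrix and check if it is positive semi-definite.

f(x,y) = 3x^2 + 9y^2 + 3xy
Hessian H = [[6, 3], [3, 18]]
trace(H) = 24, det(H) = 99
Eigenvalues: (24 +/- sqrt(180)) / 2 = 18.71, 5.292
Since both eigenvalues > 0, f is convex.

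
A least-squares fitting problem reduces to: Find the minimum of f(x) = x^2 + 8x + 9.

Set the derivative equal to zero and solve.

f(x) = x^2 + 8x + 9
f'(x) = 2x + (8) = 0
x = -8/2 = -4
f(-4) = -7
Since f''(x) = 2 > 0, this is a minimum.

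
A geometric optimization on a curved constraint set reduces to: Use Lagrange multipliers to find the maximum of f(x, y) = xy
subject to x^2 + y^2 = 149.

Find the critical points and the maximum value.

Lagrange conditions: y = 2*lambda*x and x = 2*lambda*y
If x = 0 then y = 0, violating the constraint, so x, y != 0.
Dividing: y/x = x/y => x^2 = y^2 => y = x or y = -x
Constraint: 2x^2 = 149 => x^2 = 149/2 => x = +/-sqrt(149/2)
Critical points: (sqrt(149/2), sqrt(149/2)), (-sqrt(149/2), -sqrt(149/2)), (sqrt(149/2), -sqrt(149/2)), (-sqrt(149/2), sqrt(149/2))
  y = x:  xy = x^2 = 149/2  at (sqrt(149/2), sqrt(149/2)) and (-sqrt(149/2), -sqrt(149/2))
  y = -x: xy = -x^2 = -149/2 at (sqrt(149/2), -sqrt(149/2)) and (-sqrt(149/2), sqrt(149/2))
Maximum xy = 149/2 at (sqrt(149/2), sqrt(149/2)) and (-sqrt(149/2), -sqrt(149/2))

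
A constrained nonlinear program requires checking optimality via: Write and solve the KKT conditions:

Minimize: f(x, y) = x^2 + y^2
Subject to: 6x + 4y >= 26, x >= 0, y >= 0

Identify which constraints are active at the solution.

KKT conditions for min x^2 + y^2 s.t. 6x + 4y >= 26, x >= 0, y >= 0:
Stationarity: 2x = mu*6 + mu_x, 2y = mu*4 + mu_y, with mu, mu_x, mu_y >= 0
Complementary slackness: mu*(6x + 4y - 26) = 0, mu_x*x = 0, mu_y*y = 0
(0, 0) is infeasible (6*0 + 4*0 < 26), so if mu = 0 stationarity would force x = mu_x/2 >= 0, y = mu_y/2 >= 0 with mu_x*x = mu_y*y = 0, i.e. x = y = 0: contradiction. Hence mu > 0 and 6x + 4y = 26 is active.
Try x > 0, y > 0 (so mu_x = mu_y = 0): x = 6*mu/2, y = 4*mu/2
Substitute: 6*(6*mu/2) + 4*(4*mu/2) = 26
  mu*52/2 = 26 => mu = 1
x* = 3 > 0, y* = 2 > 0, consistent with mu_x = mu_y = 0.
f is convex and the constraints are linear, so this KKT point is the global minimum.
f* = 13
Active constraints: 6x + 4y >= 26 (holds with equality, mu = 1 > 0); x >= 0 and y >= 0 are inactive (mu_x = mu_y = 0).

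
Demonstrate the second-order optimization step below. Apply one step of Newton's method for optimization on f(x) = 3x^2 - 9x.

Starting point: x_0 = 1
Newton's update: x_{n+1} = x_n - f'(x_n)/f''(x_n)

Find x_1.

f(x) = 3x^2 - 9x
f'(x) = 6x + (-9), f''(x) = 6
Newton step: x_1 = x_0 - f'(x_0)/f''(x_0)
f'(1) = -3
x_1 = 1 - -3/6 = 3/2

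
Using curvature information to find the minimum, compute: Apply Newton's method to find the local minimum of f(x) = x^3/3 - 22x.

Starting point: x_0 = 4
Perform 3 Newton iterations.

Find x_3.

f(x) = x^3/3 - 22x
f'(x) = x^2 - 22, f''(x) = 2x
Newton update: x_{n+1} = x_n - (x_n^2 - 22)/(2*x_n)
Step 1: x_0 = 4, f'=-6, f''=8, x_1 = 19/4
Step 2: x_1 = 19/4, f'=9/16, f''=19/2, x_2 = 713/152
Step 3: x_2 = 713/152, f'=81/23104, f''=713/76, x_3 = 1016657/216752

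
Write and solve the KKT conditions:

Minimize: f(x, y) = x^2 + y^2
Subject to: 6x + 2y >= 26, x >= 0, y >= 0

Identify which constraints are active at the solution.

KKT conditions for min x^2 + y^2 s.t. 6x + 2y >= 26, x >= 0, y >= 0:
Stationarity: 2x = mu*6 + mu_x, 2y = mu*2 + mu_y, with mu, mu_x, mu_y >= 0
Complementary slackness: mu*(6x + 2y - 26) = 0, mu_x*x = 0, mu_y*y = 0
(0, 0) is infeasible (6*0 + 2*0 < 26), so if mu = 0 stationarity would force x = mu_x/2 >= 0, y = mu_y/2 >= 0 with mu_x*x = mu_y*y = 0, i.e. x = y = 0: contradiction. Hence mu > 0 and 6x + 2y = 26 is active.
Try x > 0, y > 0 (so mu_x = mu_y = 0): x = 6*mu/2, y = 2*mu/2
Substitute: 6*(6*mu/2) + 2*(2*mu/2) = 26
  mu*40/2 = 26 => mu = 13/10
x* = 39/10 > 0, y* = 13/10 > 0, consistent with mu_x = mu_y = 0.
f is convex and the constraints are linear, so this KKT point is the global minimum.
f* = 169/10
Active constraints: 6x + 2y >= 26 (holds with equality, mu = 13/10 > 0); x >= 0 and y >= 0 are inactive (mu_x = mu_y = 0).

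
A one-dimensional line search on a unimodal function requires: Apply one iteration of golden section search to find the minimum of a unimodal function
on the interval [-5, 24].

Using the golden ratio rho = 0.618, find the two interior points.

Golden section search on [-5, 24].
Golden ratio rho = 0.618 (approx).
Interior points:
  x_1 = -5 + (1-0.618)*29 = 6.0780
  x_2 = -5 + 0.618*29 = 12.9220
Compare f(x_1) and f(x_2) to determine which subinterval to keep.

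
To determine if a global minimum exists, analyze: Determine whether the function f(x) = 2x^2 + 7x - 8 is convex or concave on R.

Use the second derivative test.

f(x) = 2x^2 + 7x - 8
f'(x) = 4x + 7
f''(x) = 4
Since f''(x) = 4 > 0 for all x, f is convex on R.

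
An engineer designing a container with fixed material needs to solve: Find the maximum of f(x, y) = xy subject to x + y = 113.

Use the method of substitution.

Substitute y = 113 - x into f(x,y) = xy:
g(x) = x(113 - x) = 113x - x^2
g'(x) = 113 - 2x = 0  =>  x = 113/2
y = 113 - 113/2 = 113/2
Maximum value = (113/2) * (113/2) = 12769/4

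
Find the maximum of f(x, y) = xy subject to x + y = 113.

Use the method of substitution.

Substitute y = 113 - x into f(x,y) = xy:
g(x) = x(113 - x) = 113x - x^2
g'(x) = 113 - 2x = 0  =>  x = 113/2
y = 113 - 113/2 = 113/2
Maximum value = (113/2) * (113/2) = 12769/4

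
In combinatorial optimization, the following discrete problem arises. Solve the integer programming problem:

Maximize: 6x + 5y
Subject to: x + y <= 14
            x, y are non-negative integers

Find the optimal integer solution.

Objective: 6x + 5y, constraint: x + y <= 14
Coefficient of x is 6 >= coefficient of y is 5, so allocate the entire budget to x.
Optimal: x = 14, y = 0, value = 84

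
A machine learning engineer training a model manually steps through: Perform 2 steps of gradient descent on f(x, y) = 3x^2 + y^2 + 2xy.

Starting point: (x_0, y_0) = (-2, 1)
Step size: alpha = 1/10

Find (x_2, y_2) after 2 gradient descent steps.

f(x,y) = 3x^2 + y^2 + 2xy
grad_x = 6x + 2y, grad_y = 2y + 2x
Step 1: grad = (-10, -2), (-1, 6/5)
Step 2: grad = (-18/5, 2/5), (-16/25, 29/25)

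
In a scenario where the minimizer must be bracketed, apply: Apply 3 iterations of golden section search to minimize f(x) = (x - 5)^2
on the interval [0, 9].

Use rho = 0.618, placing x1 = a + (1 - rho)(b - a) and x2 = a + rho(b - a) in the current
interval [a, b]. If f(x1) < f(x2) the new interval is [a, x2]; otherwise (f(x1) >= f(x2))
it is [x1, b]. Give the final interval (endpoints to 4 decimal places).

Golden section search for min of f(x) = (x - 5)^2 on [0, 9].
Each step: x1 = a + (1 - rho)(b - a), x2 = a + rho(b - a); if f(x1) < f(x2) keep [a, x2], otherwise keep [x1, b].
Step 1: [0.0000, 9.0000], x1=3.4380 (f=2.4398), x2=5.5620 (f=0.3158); f(x1) > f(x2) => keep [3.4380, 9.0000]
Step 2: [3.4380, 9.0000], x1=5.5627 (f=0.3166), x2=6.8753 (f=3.5168); f(x1) < f(x2) => keep [3.4380, 6.8753]
Step 3: [3.4380, 6.8753], x1=4.7511 (f=0.0620), x2=5.5623 (f=0.3161); f(x1) < f(x2) => keep [3.4380, 5.5623]
Final interval: [3.4380, 5.5623]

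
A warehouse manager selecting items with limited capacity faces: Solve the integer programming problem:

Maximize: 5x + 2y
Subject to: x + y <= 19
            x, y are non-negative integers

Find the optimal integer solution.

Objective: 5x + 2y, constraint: x + y <= 19
Coefficient of x is 5 >= coefficient of y is 2, so allocate the entire budget to x.
Optimal: x = 19, y = 0, value = 95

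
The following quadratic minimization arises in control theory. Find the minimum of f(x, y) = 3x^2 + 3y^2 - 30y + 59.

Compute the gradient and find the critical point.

f(x,y) = 3x^2 + 3y^2 - 30y + 59
df/dx = 6x + (0) = 0  =>  x = 0
df/dy = 6y + (-30) = 0  =>  y = 5
f(0, 5) = 3*(0)^2 + 3*(5)^2 + -30*(5) + 59 = -16
Hessian is diagonal with entries 6, 6 > 0, so this is a minimum.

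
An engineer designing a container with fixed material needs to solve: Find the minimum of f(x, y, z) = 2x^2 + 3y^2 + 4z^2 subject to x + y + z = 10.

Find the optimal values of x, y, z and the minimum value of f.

Using Lagrange multipliers on f = 2x^2 + 3y^2 + 4z^2 with constraint x + y + z = 10:
Conditions: 2*2*x = lambda, 2*3*y = lambda, 2*4*z = lambda
So x = lambda/4, y = lambda/6, z = lambda/8
Substituting into constraint: lambda * (13/24) = 10
lambda = 240/13
x = 60/13, y = 40/13, z = 30/13
Minimum value = 1200/13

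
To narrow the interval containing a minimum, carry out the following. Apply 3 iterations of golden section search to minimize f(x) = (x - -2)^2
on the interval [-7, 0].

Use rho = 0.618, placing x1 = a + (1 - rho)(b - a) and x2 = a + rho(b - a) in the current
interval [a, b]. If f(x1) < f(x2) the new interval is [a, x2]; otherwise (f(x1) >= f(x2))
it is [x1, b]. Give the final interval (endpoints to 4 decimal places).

Golden section search for min of f(x) = (x - -2)^2 on [-7, 0].
Each step: x1 = a + (1 - rho)(b - a), x2 = a + rho(b - a); if f(x1) < f(x2) keep [a, x2], otherwise keep [x1, b].
Step 1: [-7.0000, 0.0000], x1=-4.3260 (f=5.4103), x2=-2.6740 (f=0.4543); f(x1) > f(x2) => keep [-4.3260, 0.0000]
Step 2: [-4.3260, 0.0000], x1=-2.6735 (f=0.4536), x2=-1.6525 (f=0.1207); f(x1) > f(x2) => keep [-2.6735, 0.0000]
Step 3: [-2.6735, 0.0000], x1=-1.6522 (f=0.1210), x2=-1.0213 (f=0.9579); f(x1) < f(x2) => keep [-2.6735, -1.0213]
Final interval: [-2.6735, -1.0213]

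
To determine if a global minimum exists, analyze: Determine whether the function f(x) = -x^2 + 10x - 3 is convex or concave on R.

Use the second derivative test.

f(x) = -x^2 + 10x - 3
f'(x) = -2x + 10
f''(x) = -2
Since f''(x) = -2 < 0 for all x, f is concave on R.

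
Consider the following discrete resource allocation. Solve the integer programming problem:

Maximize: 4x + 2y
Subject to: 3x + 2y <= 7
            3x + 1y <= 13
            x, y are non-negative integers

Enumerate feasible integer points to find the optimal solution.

Constraint 1: 3x + 2y <= 7
Constraint 2: 3x + 1y <= 13
Feasible x range (need y >= 0): 0 <= x <= min(7/3, 13/3) => x in {0, ..., 2}.
Enumerate feasible integer points row by row (the coefficient of y is 2 > 0, so for each x the largest feasible y gives the best value):
  x = 0: y <= min((7 - 3*0)/2, (13 - 3*0)/1) => y in {0, ..., 3}; best 4*0 + 2*3 = 6
  x = 1: y <= min((7 - 3*1)/2, (13 - 3*1)/1) => y in {0, ..., 2}; best 4*1 + 2*2 = 8
  x = 2: y <= min((7 - 3*2)/2, (13 - 3*2)/1) => y in {0}; best 4*2 + 2*0 = 8
The maximum 4x + 2y = 8 is achieved at x = 1, y = 2.
(The same value 8 is also attained at (2, 0).)
Check: 3*1 + 2*2 = 7 <= 7 and 3*1 + 1*2 = 5 <= 13.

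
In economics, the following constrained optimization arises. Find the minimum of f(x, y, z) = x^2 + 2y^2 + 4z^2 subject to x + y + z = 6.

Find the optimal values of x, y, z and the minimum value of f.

Using Lagrange multipliers on f = x^2 + 2y^2 + 4z^2 with constraint x + y + z = 6:
Conditions: 2*1*x = lambda, 2*2*y = lambda, 2*4*z = lambda
So x = lambda/2, y = lambda/4, z = lambda/8
Substituting into constraint: lambda * (7/8) = 6
lambda = 48/7
x = 24/7, y = 12/7, z = 6/7
Minimum value = 144/7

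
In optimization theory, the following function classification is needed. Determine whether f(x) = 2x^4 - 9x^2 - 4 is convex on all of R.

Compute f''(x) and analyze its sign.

f(x) = 2x^4 - 9x^2 - 4
f'(x) = 8x^3 + -18x
f''(x) = 24x^2 + -18
f''(0) = -18 < 0, so not convex near x = 0
Therefore, f is not globally convex on R.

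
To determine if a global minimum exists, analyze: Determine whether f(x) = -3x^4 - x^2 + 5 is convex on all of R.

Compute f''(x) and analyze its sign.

f(x) = -3x^4 - x^2 + 5
f'(x) = -12x^3 + -2x
f''(x) = -36x^2 + -2
f''(x) = -36x^2 + -2 <= -2 < 0 for all x
Therefore, f is concave on R.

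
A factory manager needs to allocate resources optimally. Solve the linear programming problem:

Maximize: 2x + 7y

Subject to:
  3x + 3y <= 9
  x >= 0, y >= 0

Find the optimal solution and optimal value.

The feasible region has vertices at [(0, 0), (3, 0), (0, 3)].
Checking objective 2x + 7y at each vertex:
  (0, 0): 2*0 + 7*0 = 0
  (3, 0): 2*3 + 7*0 = 6
  (0, 3): 2*0 + 7*3 = 21
Maximum is 21 at (0, 3).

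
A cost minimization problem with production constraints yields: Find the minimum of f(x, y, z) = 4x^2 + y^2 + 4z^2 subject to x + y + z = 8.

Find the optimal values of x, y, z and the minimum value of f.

Using Lagrange multipliers on f = 4x^2 + y^2 + 4z^2 with constraint x + y + z = 8:
Conditions: 2*4*x = lambda, 2*1*y = lambda, 2*4*z = lambda
So x = lambda/8, y = lambda/2, z = lambda/8
Substituting into constraint: lambda * (3/4) = 8
lambda = 32/3
x = 4/3, y = 16/3, z = 4/3
Minimum value = 128/3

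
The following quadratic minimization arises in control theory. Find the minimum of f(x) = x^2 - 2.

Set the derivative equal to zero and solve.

f(x) = x^2 - 2
f'(x) = 2x + (0) = 0
x = 0/2 = 0
f(0) = -2
Since f''(x) = 2 > 0, this is a minimum.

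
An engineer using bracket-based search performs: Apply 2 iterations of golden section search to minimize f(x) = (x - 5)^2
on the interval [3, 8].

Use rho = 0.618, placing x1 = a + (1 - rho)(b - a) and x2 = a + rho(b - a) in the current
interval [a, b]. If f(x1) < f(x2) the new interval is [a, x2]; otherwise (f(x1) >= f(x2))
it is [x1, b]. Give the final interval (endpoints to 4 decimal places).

Golden section search for min of f(x) = (x - 5)^2 on [3, 8].
Each step: x1 = a + (1 - rho)(b - a), x2 = a + rho(b - a); if f(x1) < f(x2) keep [a, x2], otherwise keep [x1, b].
Step 1: [3.0000, 8.0000], x1=4.9100 (f=0.0081), x2=6.0900 (f=1.1881); f(x1) < f(x2) => keep [3.0000, 6.0900]
Step 2: [3.0000, 6.0900], x1=4.1804 (f=0.6718), x2=4.9096 (f=0.0082); f(x1) > f(x2) => keep [4.1804, 6.0900]
Final interval: [4.1804, 6.0900]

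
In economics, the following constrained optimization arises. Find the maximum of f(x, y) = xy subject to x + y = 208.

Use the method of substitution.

Substitute y = 208 - x into f(x,y) = xy:
g(x) = x(208 - x) = 208x - x^2
g'(x) = 208 - 2x = 0  =>  x = 104
y = 208 - 104 = 104
Maximum value = 104 * 104 = 10816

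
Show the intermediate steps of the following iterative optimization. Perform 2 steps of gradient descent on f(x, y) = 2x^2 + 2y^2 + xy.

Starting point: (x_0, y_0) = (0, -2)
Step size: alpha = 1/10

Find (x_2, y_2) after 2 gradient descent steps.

f(x,y) = 2x^2 + 2y^2 + xy
grad_x = 4x + 1y, grad_y = 4y + 1x
Step 1: grad = (-2, -8), (1/5, -6/5)
Step 2: grad = (-2/5, -23/5), (6/25, -37/50)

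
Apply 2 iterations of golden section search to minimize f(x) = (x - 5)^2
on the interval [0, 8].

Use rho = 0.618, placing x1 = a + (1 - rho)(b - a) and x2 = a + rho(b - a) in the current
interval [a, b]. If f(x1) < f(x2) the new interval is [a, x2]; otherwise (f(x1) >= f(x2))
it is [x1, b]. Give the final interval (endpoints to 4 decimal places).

Golden section search for min of f(x) = (x - 5)^2 on [0, 8].
Each step: x1 = a + (1 - rho)(b - a), x2 = a + rho(b - a); if f(x1) < f(x2) keep [a, x2], otherwise keep [x1, b].
Step 1: [0.0000, 8.0000], x1=3.0560 (f=3.7791), x2=4.9440 (f=0.0031); f(x1) > f(x2) => keep [3.0560, 8.0000]
Step 2: [3.0560, 8.0000], x1=4.9446 (f=0.0031), x2=6.1114 (f=1.2352); f(x1) < f(x2) => keep [3.0560, 6.1114]
Final interval: [3.0560, 6.1114]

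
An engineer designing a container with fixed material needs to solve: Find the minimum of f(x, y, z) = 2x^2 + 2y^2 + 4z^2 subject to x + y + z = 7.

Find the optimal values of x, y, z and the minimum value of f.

Using Lagrange multipliers on f = 2x^2 + 2y^2 + 4z^2 with constraint x + y + z = 7:
Conditions: 2*2*x = lambda, 2*2*y = lambda, 2*4*z = lambda
So x = lambda/4, y = lambda/4, z = lambda/8
Substituting into constraint: lambda * (5/8) = 7
lambda = 56/5
x = 14/5, y = 14/5, z = 7/5
Minimum value = 196/5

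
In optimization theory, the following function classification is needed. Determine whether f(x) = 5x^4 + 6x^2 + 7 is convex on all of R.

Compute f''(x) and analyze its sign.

f(x) = 5x^4 + 6x^2 + 7
f'(x) = 20x^3 + 12x
f''(x) = 60x^2 + 12
f''(x) = 60x^2 + 12 >= 12 > 0 for all x
Therefore, f is convex on R.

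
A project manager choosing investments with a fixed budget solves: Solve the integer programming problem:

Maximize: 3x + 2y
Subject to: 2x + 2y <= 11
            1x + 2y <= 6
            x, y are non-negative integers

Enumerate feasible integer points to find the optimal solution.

Constraint 1: 2x + 2y <= 11
Constraint 2: 1x + 2y <= 6
Feasible x range (need y >= 0): 0 <= x <= min(11/2, 6/1) => x in {0, ..., 5}.
Enumerate feasible integer points row by row (the coefficient of y is 2 > 0, so for each x the largest feasible y gives the best value):
  x = 0: y <= min((11 - 2*0)/2, (6 - 1*0)/2) => y in {0, ..., 3}; best 3*0 + 2*3 = 6
  x = 1: y <= min((11 - 2*1)/2, (6 - 1*1)/2) => y in {0, ..., 2}; best 3*1 + 2*2 = 7
  x = 2: y <= min((11 - 2*2)/2, (6 - 1*2)/2) => y in {0, ..., 2}; best 3*2 + 2*2 = 10
  x = 3: y <= min((11 - 2*3)/2, (6 - 1*3)/2) => y in {0, ..., 1}; best 3*3 + 2*1 = 11
  x = 4: y <= min((11 - 2*4)/2, (6 - 1*4)/2) => y in {0, ..., 1}; best 3*4 + 2*1 = 14
  x = 5: y <= min((11 - 2*5)/2, (6 - 1*5)/2) => y in {0}; best 3*5 + 2*0 = 15
The maximum 3x + 2y = 15 is achieved at x = 5, y = 0.
Check: 2*5 + 2*0 = 10 <= 11 and 1*5 + 2*0 = 5 <= 6.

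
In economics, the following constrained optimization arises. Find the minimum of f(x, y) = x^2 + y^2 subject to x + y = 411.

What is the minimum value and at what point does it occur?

Substitute y = 411 - x into f(x,y) = x^2 + y^2:
g(x) = x^2 + (411 - x)^2 = 2x^2 - 822x + 168921
g'(x) = 4x - 822 = 0  =>  x = 411/2
y = 411 - 411/2 = 411/2
Minimum value = (411/2)^2 + (411/2)^2 = 168921/2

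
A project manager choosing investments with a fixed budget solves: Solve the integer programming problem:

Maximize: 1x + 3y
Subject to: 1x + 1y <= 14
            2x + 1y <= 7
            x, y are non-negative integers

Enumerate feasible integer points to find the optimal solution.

Constraint 1: 1x + 1y <= 14
Constraint 2: 2x + 1y <= 7
Feasible x range (need y >= 0): 0 <= x <= min(14/1, 7/2) => x in {0, ..., 3}.
Enumerate feasible integer points row by row (the coefficient of y is 3 > 0, so for each x the largest feasible y gives the best value):
  x = 0: y <= min((14 - 1*0)/1, (7 - 2*0)/1) => y in {0, ..., 7}; best 1*0 + 3*7 = 21
  x = 1: y <= min((14 - 1*1)/1, (7 - 2*1)/1) => y in {0, ..., 5}; best 1*1 + 3*5 = 16
  x = 2: y <= min((14 - 1*2)/1, (7 - 2*2)/1) => y in {0, ..., 3}; best 1*2 + 3*3 = 11
  x = 3: y <= min((14 - 1*3)/1, (7 - 2*3)/1) => y in {0, ..., 1}; best 1*3 + 3*1 = 6
The maximum 1x + 3y = 21 is achieved at x = 0, y = 7.
Check: 1*0 + 1*7 = 7 <= 14 and 2*0 + 1*7 = 7 <= 7.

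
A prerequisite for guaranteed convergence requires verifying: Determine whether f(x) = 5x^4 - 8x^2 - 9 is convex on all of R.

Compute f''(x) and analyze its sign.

f(x) = 5x^4 - 8x^2 - 9
f'(x) = 20x^3 + -16x
f''(x) = 60x^2 + -16
f''(0) = -16 < 0, so not convex near x = 0
Therefore, f is not globally convex on R.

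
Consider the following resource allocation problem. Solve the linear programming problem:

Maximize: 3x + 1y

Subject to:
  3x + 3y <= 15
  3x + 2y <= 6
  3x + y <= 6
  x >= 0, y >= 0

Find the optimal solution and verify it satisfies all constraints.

Feasible vertices: (0, 0), (0, 3), (2, 0)
Objective 3x + 1y at each vertex:
  (0, 0): 0
  (0, 3): 3
  (2, 0): 6
Maximum is 6 at (2, 0).
Verify constraints at (x, y) = (2, 0):
  3*2 + 3*0 = 6 <= 15
  3*2 + 2*0 = 6 <= 6 (active)
  3*2 + 1*0 = 6 <= 6 (active)
  x = 2 >= 0, y = 0 >= 0. All constraints satisfied.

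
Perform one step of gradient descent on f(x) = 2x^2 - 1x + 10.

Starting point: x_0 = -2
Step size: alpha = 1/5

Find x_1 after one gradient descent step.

f(x) = 2x^2 - 1x + 10
f'(x) = 4x - 1
f'(-2) = 4*-2 + (-1) = -9
x_1 = x_0 - alpha * f'(x_0) = -2 - 1/5 * -9 = -1/5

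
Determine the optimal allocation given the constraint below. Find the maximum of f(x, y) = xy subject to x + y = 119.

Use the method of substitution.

Substitute y = 119 - x into f(x,y) = xy:
g(x) = x(119 - x) = 119x - x^2
g'(x) = 119 - 2x = 0  =>  x = 119/2
y = 119 - 119/2 = 119/2
Maximum value = (119/2) * (119/2) = 14161/4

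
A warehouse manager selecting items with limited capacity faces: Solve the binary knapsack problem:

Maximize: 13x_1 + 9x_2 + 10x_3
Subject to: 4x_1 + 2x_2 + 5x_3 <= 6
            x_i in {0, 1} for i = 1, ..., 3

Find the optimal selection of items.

Items: item 1 (v=13, w=4), item 2 (v=9, w=2), item 3 (v=10, w=5)
Capacity: 6
Checking all 8 subsets (w = total weight, v = total value):
  {}: w = 0, v = 0
  {1}: w = 4, v = 13
  {2}: w = 2, v = 9
  {3}: w = 5, v = 10
  {1, 2}: w = 6, v = 22
  {1, 3}: w = 9 > 6, infeasible
  {2, 3}: w = 7 > 6, infeasible
  {1, 2, 3}: w = 11 > 6, infeasible
Best feasible subset: items [1, 2]
Total weight: 6 <= 6, total value: 22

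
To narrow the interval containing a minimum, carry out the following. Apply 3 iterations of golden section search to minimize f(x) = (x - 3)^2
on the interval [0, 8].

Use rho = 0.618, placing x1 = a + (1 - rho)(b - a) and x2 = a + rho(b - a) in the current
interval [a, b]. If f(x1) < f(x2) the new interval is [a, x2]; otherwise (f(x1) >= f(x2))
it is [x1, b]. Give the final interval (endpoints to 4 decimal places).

Golden section search for min of f(x) = (x - 3)^2 on [0, 8].
Each step: x1 = a + (1 - rho)(b - a), x2 = a + rho(b - a); if f(x1) < f(x2) keep [a, x2], otherwise keep [x1, b].
Step 1: [0.0000, 8.0000], x1=3.0560 (f=0.0031), x2=4.9440 (f=3.7791); f(x1) < f(x2) => keep [0.0000, 4.9440]
Step 2: [0.0000, 4.9440], x1=1.8886 (f=1.2352), x2=3.0554 (f=0.0031); f(x1) > f(x2) => keep [1.8886, 4.9440]
Step 3: [1.8886, 4.9440], x1=3.0558 (f=0.0031), x2=3.7768 (f=0.6035); f(x1) < f(x2) => keep [1.8886, 3.7768]
Final interval: [1.8886, 3.7768]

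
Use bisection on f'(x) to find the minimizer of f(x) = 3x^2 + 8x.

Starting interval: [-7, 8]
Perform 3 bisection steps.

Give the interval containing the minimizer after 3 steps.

Finding critical point of f(x) = 3x^2 + 8x using bisection on f'(x) = 6x + 8.
f'(x) = 0 when x = -4/3.
Starting interval: [-7, 8]
Step 1: mid = 1/2, f'(mid) = 11, new interval = [-7, 1/2]
Step 2: mid = -13/4, f'(mid) = -23/2, new interval = [-13/4, 1/2]
Step 3: mid = -11/8, f'(mid) = -1/4, new interval = [-11/8, 1/2]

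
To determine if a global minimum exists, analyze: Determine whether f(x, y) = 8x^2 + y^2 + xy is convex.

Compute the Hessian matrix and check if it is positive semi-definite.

f(x,y) = 8x^2 + y^2 + xy
Hessian H = [[16, 1], [1, 2]]
trace(H) = 18, det(H) = 31
Eigenvalues: (18 +/- sqrt(200)) / 2 = 16.07, 1.929
Since both eigenvalues > 0, f is convex.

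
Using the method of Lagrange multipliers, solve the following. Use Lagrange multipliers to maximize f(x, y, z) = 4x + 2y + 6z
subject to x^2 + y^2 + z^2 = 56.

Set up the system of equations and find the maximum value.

Lagrange conditions: 4 = 2*lambda*x, 2 = 2*lambda*y, 6 = 2*lambda*z
So x:4 = y:2 = z:6, i.e. x = 4t, y = 2t, z = 6t
Constraint: t^2*(4^2 + 2^2 + 6^2) = 56
  t^2 * 56 = 56  =>  t = sqrt(1)
Maximum = 4*4t + 2*2t + 6*6t = 56*sqrt(1) = 56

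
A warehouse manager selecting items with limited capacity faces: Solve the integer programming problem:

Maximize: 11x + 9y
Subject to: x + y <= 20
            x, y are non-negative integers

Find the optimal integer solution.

Objective: 11x + 9y, constraint: x + y <= 20
Coefficient of x is 11 >= coefficient of y is 9, so allocate the entire budget to x.
Optimal: x = 20, y = 0, value = 220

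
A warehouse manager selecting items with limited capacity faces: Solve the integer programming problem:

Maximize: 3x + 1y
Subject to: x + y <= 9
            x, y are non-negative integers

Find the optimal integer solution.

Objective: 3x + 1y, constraint: x + y <= 9
Coefficient of x is 3 >= coefficient of y is 1, so allocate the entire budget to x.
Optimal: x = 9, y = 0, value = 27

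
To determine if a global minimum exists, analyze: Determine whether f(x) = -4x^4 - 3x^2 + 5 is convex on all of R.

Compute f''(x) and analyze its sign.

f(x) = -4x^4 - 3x^2 + 5
f'(x) = -16x^3 + -6x
f''(x) = -48x^2 + -6
f''(x) = -48x^2 + -6 <= -6 < 0 for all x
Therefore, f is concave on R.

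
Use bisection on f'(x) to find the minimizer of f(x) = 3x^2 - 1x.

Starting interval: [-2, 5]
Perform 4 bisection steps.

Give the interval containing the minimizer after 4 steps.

Finding critical point of f(x) = 3x^2 - 1x using bisection on f'(x) = 6x + -1.
f'(x) = 0 when x = 1/6.
Starting interval: [-2, 5]
Step 1: mid = 3/2, f'(mid) = 8, new interval = [-2, 3/2]
Step 2: mid = -1/4, f'(mid) = -5/2, new interval = [-1/4, 3/2]
Step 3: mid = 5/8, f'(mid) = 11/4, new interval = [-1/4, 5/8]
Step 4: mid = 3/16, f'(mid) = 1/8, new interval = [-1/4, 3/16]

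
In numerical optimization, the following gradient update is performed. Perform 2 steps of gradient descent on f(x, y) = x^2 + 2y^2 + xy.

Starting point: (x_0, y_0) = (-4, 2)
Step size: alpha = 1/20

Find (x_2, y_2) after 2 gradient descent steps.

f(x,y) = x^2 + 2y^2 + xy
grad_x = 2x + 1y, grad_y = 4y + 1x
Step 1: grad = (-6, 4), (-37/10, 9/5)
Step 2: grad = (-28/5, 7/2), (-171/50, 13/8)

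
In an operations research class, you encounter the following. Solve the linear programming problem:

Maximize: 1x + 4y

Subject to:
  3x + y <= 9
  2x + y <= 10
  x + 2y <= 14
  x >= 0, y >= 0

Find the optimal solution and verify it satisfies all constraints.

Feasible vertices: (0, 0), (0, 7), (4/5, 33/5), (3, 0)
Objective 1x + 4y at each vertex:
  (0, 0): 0
  (0, 7): 28
  (4/5, 33/5): 136/5
  (3, 0): 3
Maximum is 28 at (0, 7).
Verify constraints at (x, y) = (0, 7):
  3*0 + 1*7 = 7 <= 9
  2*0 + 1*7 = 7 <= 10
  1*0 + 2*7 = 14 <= 14 (active)
  x = 0 >= 0, y = 7 >= 0. All constraints satisfied.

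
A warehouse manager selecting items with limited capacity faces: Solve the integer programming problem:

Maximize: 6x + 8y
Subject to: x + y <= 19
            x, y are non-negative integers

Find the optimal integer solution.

Objective: 6x + 8y, constraint: x + y <= 19
Coefficient of y is 8 > coefficient of x is 6, so allocate the entire budget to y.
Optimal: x = 0, y = 19, value = 152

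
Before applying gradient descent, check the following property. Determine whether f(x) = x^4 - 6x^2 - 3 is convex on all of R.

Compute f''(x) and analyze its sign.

f(x) = x^4 - 6x^2 - 3
f'(x) = 4x^3 + -12x
f''(x) = 12x^2 + -12
f''(0) = -12 < 0, so not convex near x = 0
Therefore, f is not globally convex on R.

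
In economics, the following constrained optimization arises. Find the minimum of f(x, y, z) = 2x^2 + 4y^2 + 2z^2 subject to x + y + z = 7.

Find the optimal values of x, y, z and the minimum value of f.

Using Lagrange multipliers on f = 2x^2 + 4y^2 + 2z^2 with constraint x + y + z = 7:
Conditions: 2*2*x = lambda, 2*4*y = lambda, 2*2*z = lambda
So x = lambda/4, y = lambda/8, z = lambda/4
Substituting into constraint: lambda * (5/8) = 7
lambda = 56/5
x = 14/5, y = 7/5, z = 14/5
Minimum value = 196/5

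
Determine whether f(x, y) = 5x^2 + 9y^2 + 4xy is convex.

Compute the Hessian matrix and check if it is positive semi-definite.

f(x,y) = 5x^2 + 9y^2 + 4xy
Hessian H = [[10, 4], [4, 18]]
trace(H) = 28, det(H) = 164
Eigenvalues: (28 +/- sqrt(128)) / 2 = 19.66, 8.343
Since both eigenvalues > 0, f is convex.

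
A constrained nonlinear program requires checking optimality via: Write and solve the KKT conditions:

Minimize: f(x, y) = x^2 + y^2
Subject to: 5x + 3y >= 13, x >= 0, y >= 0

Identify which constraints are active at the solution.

KKT conditions for min x^2 + y^2 s.t. 5x + 3y >= 13, x >= 0, y >= 0:
Stationarity: 2x = mu*5 + mu_x, 2y = mu*3 + mu_y, with mu, mu_x, mu_y >= 0
Complementary slackness: mu*(5x + 3y - 13) = 0, mu_x*x = 0, mu_y*y = 0
(0, 0) is infeasible (5*0 + 3*0 < 13), so if mu = 0 stationarity would force x = mu_x/2 >= 0, y = mu_y/2 >= 0 with mu_x*x = mu_y*y = 0, i.e. x = y = 0: contradiction. Hence mu > 0 and 5x + 3y = 13 is active.
Try x > 0, y > 0 (so mu_x = mu_y = 0): x = 5*mu/2, y = 3*mu/2
Substitute: 5*(5*mu/2) + 3*(3*mu/2) = 13
  mu*34/2 = 13 => mu = 13/17
x* = 65/34 > 0, y* = 39/34 > 0, consistent with mu_x = mu_y = 0.
f is convex and the constraints are linear, so this KKT point is the global minimum.
f* = 169/34
Active constraints: 5x + 3y >= 13 (holds with equality, mu = 13/17 > 0); x >= 0 and y >= 0 are inactive (mu_x = mu_y = 0).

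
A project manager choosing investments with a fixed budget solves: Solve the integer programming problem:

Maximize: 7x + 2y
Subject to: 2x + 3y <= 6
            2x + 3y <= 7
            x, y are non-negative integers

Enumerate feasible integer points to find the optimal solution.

Constraint 1: 2x + 3y <= 6
Constraint 2: 2x + 3y <= 7
Feasible x range (need y >= 0): 0 <= x <= min(6/2, 7/2) => x in {0, ..., 3}.
Enumerate feasible integer points row by row (the coefficient of y is 2 > 0, so for each x the largest feasible y gives the best value):
  x = 0: y <= min((6 - 2*0)/3, (7 - 2*0)/3) => y in {0, ..., 2}; best 7*0 + 2*2 = 4
  x = 1: y <= min((6 - 2*1)/3, (7 - 2*1)/3) => y in {0, ..., 1}; best 7*1 + 2*1 = 9
  x = 2: y <= min((6 - 2*2)/3, (7 - 2*2)/3) => y in {0}; best 7*2 + 2*0 = 14
  x = 3: y <= min((6 - 2*3)/3, (7 - 2*3)/3) => y in {0}; best 7*3 + 2*0 = 21
The maximum 7x + 2y = 21 is achieved at x = 3, y = 0.
Check: 2*3 + 3*0 = 6 <= 6 and 2*3 + 3*0 = 6 <= 7.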